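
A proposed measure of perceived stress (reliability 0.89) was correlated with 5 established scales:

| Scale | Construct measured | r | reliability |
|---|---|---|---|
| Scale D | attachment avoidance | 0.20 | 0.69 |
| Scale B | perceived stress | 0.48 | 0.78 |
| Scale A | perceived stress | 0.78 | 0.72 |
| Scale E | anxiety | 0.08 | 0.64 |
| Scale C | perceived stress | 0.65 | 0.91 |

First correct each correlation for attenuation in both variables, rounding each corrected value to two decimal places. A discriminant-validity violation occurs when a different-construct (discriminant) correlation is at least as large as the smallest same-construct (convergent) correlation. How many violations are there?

0

Disattenuated r (r / √(r_scale · r_new)):
  Scale D (disc): 0.20 / √(0.69·0.89) = 0.26
  Scale B (conv): 0.48 / √(0.78·0.89) = 0.58
  Scale A (conv): 0.78 / √(0.72·0.89) = 0.97
  Scale E (disc): 0.08 / √(0.64·0.89) = 0.11
  Scale C (conv): 0.65 / √(0.91·0.89) = 0.72
Smallest convergent = 0.58. Discriminant values: 0.26, 0.11; count ≥ 0.58 → 0.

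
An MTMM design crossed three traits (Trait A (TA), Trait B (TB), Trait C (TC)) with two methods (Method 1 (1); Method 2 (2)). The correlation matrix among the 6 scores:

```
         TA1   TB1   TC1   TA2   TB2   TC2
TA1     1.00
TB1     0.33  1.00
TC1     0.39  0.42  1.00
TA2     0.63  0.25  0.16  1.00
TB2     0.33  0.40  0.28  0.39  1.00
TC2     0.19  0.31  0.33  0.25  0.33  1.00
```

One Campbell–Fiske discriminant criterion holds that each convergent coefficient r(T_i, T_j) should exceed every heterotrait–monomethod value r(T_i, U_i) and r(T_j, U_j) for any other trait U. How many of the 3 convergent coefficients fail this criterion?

2

Each convergent coefficient versus the relevant comparison correlations:
TA (methods 1·2): 0.63 vs {0.33, 0.39, 0.39, 0.25} → pass.
TB (methods 1·2): 0.40 vs {0.33, 0.39, 0.42, 0.33} → fail.
TC (methods 1·2): 0.33 vs {0.39, 0.25, 0.42, 0.33} → fail.
2 of 3 fail.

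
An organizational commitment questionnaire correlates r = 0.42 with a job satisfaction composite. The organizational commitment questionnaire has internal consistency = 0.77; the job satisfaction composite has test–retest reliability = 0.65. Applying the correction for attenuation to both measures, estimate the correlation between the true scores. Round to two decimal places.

r_true = r_obs / √(r_xx · r_yy) = 0.42 / √(0.77 × 0.65) = 0.42 / √0.5005 = 0.42 / 0.7075 ≈ 0.59.

0.59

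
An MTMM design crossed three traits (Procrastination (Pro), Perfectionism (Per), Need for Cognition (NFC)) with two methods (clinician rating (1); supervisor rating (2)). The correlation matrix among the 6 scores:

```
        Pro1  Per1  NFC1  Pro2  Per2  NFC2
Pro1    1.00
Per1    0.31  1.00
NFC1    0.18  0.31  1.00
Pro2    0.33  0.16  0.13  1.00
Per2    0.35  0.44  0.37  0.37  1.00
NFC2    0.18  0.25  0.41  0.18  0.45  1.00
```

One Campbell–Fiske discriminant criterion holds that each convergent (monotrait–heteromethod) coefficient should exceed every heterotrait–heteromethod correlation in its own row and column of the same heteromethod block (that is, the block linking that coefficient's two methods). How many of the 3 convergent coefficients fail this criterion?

1

Each convergent coefficient versus the relevant comparison correlations:
Pro (methods 1·2): 0.33 vs {0.35, 0.16, 0.18, 0.13} → fail.
Per (methods 1·2): 0.44 vs {0.16, 0.35, 0.25, 0.37} → pass.
NFC (methods 1·2): 0.41 vs {0.13, 0.18, 0.37, 0.25} → pass.
1 of 3 fail.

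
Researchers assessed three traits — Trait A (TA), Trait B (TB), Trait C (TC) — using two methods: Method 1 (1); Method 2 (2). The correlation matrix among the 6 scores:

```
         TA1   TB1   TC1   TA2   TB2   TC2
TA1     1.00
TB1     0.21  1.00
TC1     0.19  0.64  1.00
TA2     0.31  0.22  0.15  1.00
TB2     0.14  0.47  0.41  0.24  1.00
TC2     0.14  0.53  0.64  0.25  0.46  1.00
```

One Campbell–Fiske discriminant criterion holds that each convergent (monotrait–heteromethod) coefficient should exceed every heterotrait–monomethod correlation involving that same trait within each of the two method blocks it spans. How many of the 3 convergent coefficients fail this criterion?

2

Each convergent coefficient versus the relevant comparison correlations:
TA (methods 1·2): 0.31 vs {0.21, 0.24, 0.19, 0.25} → pass.
TB (methods 1·2): 0.47 vs {0.21, 0.24, 0.64, 0.46} → fail.
TC (methods 1·2): 0.64 vs {0.19, 0.25, 0.64, 0.46} → fail.
2 of 3 fail.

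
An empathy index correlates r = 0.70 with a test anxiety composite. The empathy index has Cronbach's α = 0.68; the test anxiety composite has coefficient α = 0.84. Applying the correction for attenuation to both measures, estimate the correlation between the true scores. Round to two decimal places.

r_true = r_obs / √(r_xx · r_yy) = 0.70 / √(0.68 × 0.84) = 0.70 / √0.5712 = 0.70 / 0.7558 ≈ 0.93.

0.93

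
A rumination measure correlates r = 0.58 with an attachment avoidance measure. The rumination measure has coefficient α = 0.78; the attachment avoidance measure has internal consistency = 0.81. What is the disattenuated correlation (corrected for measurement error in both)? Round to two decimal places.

r_true = r_obs / √(r_xx · r_yy) = 0.58 / √(0.78 × 0.81) = 0.58 / √0.6318 = 0.58 / 0.7949 ≈ 0.73.

0.73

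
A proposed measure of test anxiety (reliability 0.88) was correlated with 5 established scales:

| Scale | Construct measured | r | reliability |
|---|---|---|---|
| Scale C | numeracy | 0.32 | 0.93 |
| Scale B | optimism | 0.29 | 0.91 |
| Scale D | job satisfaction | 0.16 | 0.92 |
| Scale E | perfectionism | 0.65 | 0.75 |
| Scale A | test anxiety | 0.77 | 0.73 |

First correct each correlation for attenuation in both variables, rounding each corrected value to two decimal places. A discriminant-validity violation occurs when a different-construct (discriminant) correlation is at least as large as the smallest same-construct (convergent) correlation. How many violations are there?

Disattenuated r (r / √(r_scale · r_new)):
  Scale C (disc): 0.32 / √(0.93·0.88) = 0.35
  Scale B (disc): 0.29 / √(0.91·0.88) = 0.32
  Scale D (disc): 0.16 / √(0.92·0.88) = 0.18
  Scale E (disc): 0.65 / √(0.75·0.88) = 0.80
  Scale A (conv): 0.77 / √(0.73·0.88) = 0.96
Smallest convergent = 0.96. Discriminant values: 0.35, 0.32, 0.18, 0.80; count ≥ 0.96 → 0.

0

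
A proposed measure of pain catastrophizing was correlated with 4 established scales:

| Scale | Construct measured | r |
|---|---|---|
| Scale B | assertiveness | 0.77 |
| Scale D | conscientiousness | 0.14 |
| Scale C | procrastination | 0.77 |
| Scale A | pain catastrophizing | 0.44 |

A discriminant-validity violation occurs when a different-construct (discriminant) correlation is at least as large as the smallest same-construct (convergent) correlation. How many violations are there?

Convergent (same construct = pain catastrophizing): Scale A.
Smallest convergent = 0.44. Discriminant values: 0.77, 0.14, 0.77; count ≥ 0.44 → 2.

2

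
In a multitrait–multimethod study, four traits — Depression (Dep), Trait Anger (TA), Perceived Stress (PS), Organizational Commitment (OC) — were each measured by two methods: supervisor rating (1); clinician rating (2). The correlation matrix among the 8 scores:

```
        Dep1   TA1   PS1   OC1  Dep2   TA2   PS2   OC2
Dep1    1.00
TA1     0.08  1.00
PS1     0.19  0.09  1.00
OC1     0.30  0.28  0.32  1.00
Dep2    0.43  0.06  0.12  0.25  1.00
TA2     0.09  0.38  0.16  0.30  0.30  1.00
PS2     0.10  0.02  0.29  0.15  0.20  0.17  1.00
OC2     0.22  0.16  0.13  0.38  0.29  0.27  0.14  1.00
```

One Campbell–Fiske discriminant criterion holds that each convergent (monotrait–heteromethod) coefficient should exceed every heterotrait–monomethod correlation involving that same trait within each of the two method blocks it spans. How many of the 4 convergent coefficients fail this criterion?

Convergent coefficients and their comparison sets:
Dep (methods 1·2): 0.43 vs {0.08, 0.30, 0.19, 0.20, 0.30, 0.29} → pass.
TA (methods 1·2): 0.38 vs {0.08, 0.30, 0.09, 0.17, 0.28, 0.27} → pass.
PS (methods 1·2): 0.29 vs {0.19, 0.20, 0.09, 0.17, 0.32, 0.14} → fail.
OC (methods 1·2): 0.38 vs {0.30, 0.29, 0.28, 0.27, 0.32, 0.14} → pass.
1 of 4 fail.

1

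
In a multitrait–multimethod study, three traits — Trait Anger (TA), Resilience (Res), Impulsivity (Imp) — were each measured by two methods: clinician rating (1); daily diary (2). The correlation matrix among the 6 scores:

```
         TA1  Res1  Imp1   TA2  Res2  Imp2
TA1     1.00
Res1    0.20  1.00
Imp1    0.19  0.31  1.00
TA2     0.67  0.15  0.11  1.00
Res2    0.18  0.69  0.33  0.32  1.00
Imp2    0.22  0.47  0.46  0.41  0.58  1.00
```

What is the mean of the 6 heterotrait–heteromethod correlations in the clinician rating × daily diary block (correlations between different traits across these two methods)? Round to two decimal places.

0.24

HTHM values (method 1 × method 2): 0.18, 0.22, 0.15, 0.47, 0.11, 0.33; mean = 1.46/6 = 0.24.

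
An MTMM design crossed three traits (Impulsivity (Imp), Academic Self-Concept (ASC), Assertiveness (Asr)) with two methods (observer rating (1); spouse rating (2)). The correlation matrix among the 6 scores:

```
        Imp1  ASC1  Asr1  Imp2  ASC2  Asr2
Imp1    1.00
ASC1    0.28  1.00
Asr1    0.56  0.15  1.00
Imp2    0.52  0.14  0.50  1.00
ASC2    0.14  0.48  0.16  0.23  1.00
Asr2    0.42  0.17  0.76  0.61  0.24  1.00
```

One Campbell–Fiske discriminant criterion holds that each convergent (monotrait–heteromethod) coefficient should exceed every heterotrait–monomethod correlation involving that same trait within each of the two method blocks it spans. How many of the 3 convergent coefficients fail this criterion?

Convergent coefficients and their comparison sets:
Imp (methods 1·2): 0.52 vs {0.28, 0.23, 0.56, 0.61} → fail.
ASC (methods 1·2): 0.48 vs {0.28, 0.23, 0.15, 0.24} → pass.
Asr (methods 1·2): 0.76 vs {0.56, 0.61, 0.15, 0.24} → pass.
1 of 3 fail.

1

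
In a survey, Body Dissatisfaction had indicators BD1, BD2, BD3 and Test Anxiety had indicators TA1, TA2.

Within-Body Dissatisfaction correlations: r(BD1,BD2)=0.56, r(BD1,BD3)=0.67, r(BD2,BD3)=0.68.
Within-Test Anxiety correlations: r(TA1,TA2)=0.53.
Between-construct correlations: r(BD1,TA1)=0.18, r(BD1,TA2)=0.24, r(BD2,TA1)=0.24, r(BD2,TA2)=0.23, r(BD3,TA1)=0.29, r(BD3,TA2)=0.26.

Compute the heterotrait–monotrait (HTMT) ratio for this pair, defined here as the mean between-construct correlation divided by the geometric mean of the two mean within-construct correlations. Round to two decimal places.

Mean between = 1.44/6 = 0.2400.
Mean within-BD = 1.91/3 = 0.6367; mean within-TA = 0.53/1 = 0.5300.
Geometric mean = √(0.6367 × 0.5300) = 0.5809.
HTMT = 0.2400 / 0.5809 = 0.41.

0.41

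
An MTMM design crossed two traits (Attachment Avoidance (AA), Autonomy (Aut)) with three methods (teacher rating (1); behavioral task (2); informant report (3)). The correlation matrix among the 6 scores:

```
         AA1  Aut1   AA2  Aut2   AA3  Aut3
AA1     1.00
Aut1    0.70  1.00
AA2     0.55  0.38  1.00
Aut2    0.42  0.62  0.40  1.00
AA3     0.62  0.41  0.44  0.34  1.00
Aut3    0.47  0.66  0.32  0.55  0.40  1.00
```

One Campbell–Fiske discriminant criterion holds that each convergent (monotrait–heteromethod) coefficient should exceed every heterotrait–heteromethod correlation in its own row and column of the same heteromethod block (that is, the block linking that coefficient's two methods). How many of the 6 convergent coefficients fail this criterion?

0

Checking each validity diagonal entry against its comparison values:
AA (methods 1·2): 0.55 vs {0.42, 0.38} → pass.
AA (methods 1·3): 0.62 vs {0.47, 0.41} → pass.
AA (methods 2·3): 0.44 vs {0.32, 0.34} → pass.
Aut (methods 1·2): 0.62 vs {0.38, 0.42} → pass.
Aut (methods 1·3): 0.66 vs {0.41, 0.47} → pass.
Aut (methods 2·3): 0.55 vs {0.34, 0.32} → pass.
0 of 6 fail.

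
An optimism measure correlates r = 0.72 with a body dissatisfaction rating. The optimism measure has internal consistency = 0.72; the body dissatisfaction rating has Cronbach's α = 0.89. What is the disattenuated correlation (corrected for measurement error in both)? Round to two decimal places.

0.90

r_true = r_obs / √(r_xx · r_yy) = 0.72 / √(0.72 × 0.89) = 0.72 / √0.6408 = 0.72 / 0.8005 ≈ 0.90.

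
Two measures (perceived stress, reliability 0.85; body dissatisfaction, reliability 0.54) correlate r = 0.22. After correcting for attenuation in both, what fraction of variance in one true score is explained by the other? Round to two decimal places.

0.11

Disattenuated r = 0.22 / √(0.85 × 0.54) = 0.22 / 0.6775 = 0.3247.
Shared true-score variance = 0.3247² = 0.1054 ≈ 0.11.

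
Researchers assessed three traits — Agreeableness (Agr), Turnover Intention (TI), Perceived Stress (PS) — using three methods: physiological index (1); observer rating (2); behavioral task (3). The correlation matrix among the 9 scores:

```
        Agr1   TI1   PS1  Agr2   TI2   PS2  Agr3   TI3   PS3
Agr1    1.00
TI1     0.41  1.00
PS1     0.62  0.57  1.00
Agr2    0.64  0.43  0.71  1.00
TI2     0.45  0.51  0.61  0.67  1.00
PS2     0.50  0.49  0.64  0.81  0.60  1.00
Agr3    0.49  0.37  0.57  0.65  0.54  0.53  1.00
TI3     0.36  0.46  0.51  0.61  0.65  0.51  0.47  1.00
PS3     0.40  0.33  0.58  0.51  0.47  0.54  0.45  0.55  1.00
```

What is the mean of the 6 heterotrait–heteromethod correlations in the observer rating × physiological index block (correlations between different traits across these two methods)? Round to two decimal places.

0.53

HTHM values (method 2 × method 1): 0.43, 0.71, 0.45, 0.61, 0.50, 0.49; mean = 3.19/6 = 0.53.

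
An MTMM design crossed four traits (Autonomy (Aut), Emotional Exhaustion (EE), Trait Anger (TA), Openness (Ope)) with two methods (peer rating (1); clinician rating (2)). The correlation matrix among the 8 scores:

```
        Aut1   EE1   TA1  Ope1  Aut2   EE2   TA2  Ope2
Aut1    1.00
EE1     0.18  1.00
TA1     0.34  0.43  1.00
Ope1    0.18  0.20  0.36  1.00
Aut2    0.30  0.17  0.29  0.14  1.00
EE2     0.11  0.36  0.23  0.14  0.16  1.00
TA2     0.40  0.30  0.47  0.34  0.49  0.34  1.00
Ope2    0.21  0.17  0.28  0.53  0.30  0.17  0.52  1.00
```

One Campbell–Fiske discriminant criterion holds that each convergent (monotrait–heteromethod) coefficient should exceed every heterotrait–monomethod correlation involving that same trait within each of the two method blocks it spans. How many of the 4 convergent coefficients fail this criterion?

Each convergent coefficient versus the relevant comparison correlations:
Aut (methods 1·2): 0.30 vs {0.18, 0.16, 0.34, 0.49, 0.18, 0.30} → fail.
EE (methods 1·2): 0.36 vs {0.18, 0.16, 0.43, 0.34, 0.20, 0.17} → fail.
TA (methods 1·2): 0.47 vs {0.34, 0.49, 0.43, 0.34, 0.36, 0.52} → fail.
Ope (methods 1·2): 0.53 vs {0.18, 0.30, 0.20, 0.17, 0.36, 0.52} → pass.
3 of 4 fail.

3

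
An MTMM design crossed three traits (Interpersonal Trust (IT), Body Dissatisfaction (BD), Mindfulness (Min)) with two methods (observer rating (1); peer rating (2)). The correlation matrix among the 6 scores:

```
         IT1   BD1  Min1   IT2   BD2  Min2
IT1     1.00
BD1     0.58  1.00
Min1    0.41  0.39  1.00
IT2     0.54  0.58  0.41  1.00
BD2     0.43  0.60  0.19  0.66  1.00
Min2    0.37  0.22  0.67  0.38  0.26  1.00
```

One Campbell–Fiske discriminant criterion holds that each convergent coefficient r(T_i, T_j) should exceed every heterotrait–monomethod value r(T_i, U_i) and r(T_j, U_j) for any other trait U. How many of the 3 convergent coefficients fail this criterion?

Convergent coefficients and their comparison sets:
IT (methods 1·2): 0.54 vs {0.58, 0.66, 0.41, 0.38} → fail.
BD (methods 1·2): 0.60 vs {0.58, 0.66, 0.39, 0.26} → fail.
Min (methods 1·2): 0.67 vs {0.41, 0.38, 0.39, 0.26} → pass.
2 of 3 fail.

2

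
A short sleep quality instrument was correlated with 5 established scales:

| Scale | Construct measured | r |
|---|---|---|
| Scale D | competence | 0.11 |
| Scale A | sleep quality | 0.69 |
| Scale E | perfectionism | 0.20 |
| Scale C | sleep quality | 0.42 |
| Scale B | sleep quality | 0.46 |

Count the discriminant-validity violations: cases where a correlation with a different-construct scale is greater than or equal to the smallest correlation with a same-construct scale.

0

Convergent (same construct = sleep quality): Scale A, Scale C, Scale B.
Smallest convergent = 0.42. Discriminant values: 0.11, 0.20; count ≥ 0.42 → 0.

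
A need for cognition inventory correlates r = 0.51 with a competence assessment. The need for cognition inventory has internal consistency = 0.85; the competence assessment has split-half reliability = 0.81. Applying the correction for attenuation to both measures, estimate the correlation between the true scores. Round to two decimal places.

r_true = r_obs / √(r_xx · r_yy) = 0.51 / √(0.85 × 0.81) = 0.51 / √0.6885 = 0.51 / 0.8298 ≈ 0.61.

0.61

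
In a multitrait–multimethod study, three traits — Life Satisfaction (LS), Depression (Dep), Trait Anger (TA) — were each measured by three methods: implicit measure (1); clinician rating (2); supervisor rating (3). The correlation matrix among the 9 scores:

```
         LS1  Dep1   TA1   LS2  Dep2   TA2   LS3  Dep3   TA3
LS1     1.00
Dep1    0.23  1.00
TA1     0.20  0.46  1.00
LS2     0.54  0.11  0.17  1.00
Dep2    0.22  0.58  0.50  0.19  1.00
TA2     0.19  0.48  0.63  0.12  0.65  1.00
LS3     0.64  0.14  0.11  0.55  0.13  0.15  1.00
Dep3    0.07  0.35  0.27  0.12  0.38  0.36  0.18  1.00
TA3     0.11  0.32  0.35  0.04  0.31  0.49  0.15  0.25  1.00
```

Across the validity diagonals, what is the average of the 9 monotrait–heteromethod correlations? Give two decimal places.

Convergent values: 0.54, 0.64, 0.55, 0.58, 0.35, 0.38, 0.63, 0.35, 0.49; mean = 4.51/9 = 0.50.

0.50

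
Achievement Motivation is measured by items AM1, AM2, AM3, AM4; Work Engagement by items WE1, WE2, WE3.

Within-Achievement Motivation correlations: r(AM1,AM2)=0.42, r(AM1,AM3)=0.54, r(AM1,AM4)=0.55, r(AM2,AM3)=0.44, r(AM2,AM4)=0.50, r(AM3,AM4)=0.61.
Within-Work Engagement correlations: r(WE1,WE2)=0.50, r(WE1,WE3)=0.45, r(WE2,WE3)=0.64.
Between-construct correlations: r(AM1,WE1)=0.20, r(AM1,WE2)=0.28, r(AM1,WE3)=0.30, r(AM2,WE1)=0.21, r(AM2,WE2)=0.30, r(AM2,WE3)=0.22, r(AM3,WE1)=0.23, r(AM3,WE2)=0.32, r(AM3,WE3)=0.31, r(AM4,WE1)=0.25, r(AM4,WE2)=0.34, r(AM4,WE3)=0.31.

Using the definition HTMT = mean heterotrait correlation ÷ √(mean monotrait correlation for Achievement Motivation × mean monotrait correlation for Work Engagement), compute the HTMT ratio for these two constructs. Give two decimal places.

Mean heterotrait r = 3.27/12 = 0.2725.
Mean within-AM = 3.06/6 = 0.5100; mean within-WE = 1.59/3 = 0.5300.
Geometric mean = √(0.5100 × 0.5300) = 0.5199.
HTMT = 0.2725 / 0.5199 = 0.52.

0.52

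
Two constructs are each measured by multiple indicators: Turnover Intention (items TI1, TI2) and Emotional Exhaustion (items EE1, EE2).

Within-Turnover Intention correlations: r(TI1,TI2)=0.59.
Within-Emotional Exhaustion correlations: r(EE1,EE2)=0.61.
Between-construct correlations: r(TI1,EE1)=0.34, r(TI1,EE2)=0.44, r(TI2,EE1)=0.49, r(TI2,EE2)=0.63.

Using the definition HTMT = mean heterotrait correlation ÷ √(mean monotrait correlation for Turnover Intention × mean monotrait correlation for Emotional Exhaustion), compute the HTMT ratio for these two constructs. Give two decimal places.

0.79

Mean heterotrait r = 1.90/4 = 0.4750.
Mean within-TI = 0.59/1 = 0.5900; mean within-EE = 0.61/1 = 0.6100.
Geometric mean = √(0.5900 × 0.6100) = 0.5999.
HTMT = 0.4750 / 0.5999 = 0.79.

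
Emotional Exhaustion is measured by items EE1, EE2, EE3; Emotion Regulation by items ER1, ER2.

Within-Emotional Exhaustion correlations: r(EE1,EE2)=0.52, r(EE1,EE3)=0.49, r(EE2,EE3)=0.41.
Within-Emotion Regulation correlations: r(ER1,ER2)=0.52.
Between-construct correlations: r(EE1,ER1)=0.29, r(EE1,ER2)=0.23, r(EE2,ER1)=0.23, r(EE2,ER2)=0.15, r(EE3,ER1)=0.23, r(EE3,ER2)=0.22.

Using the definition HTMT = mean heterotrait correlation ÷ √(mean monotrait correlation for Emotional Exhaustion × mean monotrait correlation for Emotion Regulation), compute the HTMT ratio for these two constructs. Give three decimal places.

Mean between = 1.35/6 = 0.2250.
Mean within-EE = 1.42/3 = 0.4733; mean within-ER = 0.52/1 = 0.5200.
Geometric mean = √(0.4733 × 0.5200) = 0.4961.
HTMT = 0.2250 / 0.4961 = 0.454.

0.454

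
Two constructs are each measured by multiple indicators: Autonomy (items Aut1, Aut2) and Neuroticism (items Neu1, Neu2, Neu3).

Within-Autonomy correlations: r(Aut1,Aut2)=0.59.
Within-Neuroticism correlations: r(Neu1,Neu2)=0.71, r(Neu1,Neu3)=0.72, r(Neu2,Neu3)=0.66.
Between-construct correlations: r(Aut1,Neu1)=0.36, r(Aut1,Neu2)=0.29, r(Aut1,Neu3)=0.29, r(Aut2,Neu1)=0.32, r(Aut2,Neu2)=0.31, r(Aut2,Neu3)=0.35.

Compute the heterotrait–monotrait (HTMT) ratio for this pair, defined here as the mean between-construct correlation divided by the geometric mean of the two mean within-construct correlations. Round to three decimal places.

Between-construct mean = 1.92/6 = 0.3200.
Mean within-Aut = 0.59/1 = 0.5900; mean within-Neu = 2.09/3 = 0.6967.
Geometric mean = √(0.5900 × 0.6967) = 0.6411.
HTMT = 0.3200 / 0.6411 = 0.499.

0.499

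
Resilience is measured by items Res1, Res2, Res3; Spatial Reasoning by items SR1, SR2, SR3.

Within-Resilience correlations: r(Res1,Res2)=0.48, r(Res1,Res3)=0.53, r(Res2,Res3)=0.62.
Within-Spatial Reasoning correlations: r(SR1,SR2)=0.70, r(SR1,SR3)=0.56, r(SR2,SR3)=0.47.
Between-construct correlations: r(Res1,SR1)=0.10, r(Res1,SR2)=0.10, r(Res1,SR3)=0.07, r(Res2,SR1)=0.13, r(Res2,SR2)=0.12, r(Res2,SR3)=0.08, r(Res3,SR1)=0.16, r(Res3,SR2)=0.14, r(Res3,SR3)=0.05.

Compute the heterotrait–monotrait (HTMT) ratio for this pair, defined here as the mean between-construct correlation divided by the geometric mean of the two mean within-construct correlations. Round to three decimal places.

0.189

Mean heterotrait r = 0.95/9 = 0.1056.
Mean within-Res = 1.63/3 = 0.5433; mean within-SR = 1.73/3 = 0.5767.
Geometric mean = √(0.5433 × 0.5767) = 0.5598.
HTMT = 0.1056 / 0.5598 = 0.189.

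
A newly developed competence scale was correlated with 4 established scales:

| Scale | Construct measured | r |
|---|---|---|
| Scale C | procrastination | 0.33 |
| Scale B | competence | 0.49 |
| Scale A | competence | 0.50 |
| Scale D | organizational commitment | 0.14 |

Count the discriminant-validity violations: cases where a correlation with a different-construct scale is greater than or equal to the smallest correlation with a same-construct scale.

Convergent (same construct = competence): Scale B, Scale A.
Smallest convergent = 0.49. Discriminant values: 0.33, 0.14; count ≥ 0.49 → 0.

0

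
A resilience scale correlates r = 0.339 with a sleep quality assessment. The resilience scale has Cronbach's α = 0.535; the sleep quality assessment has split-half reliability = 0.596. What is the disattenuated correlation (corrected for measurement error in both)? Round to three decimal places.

r_true = r_obs / √(r_xx · r_yy) = 0.339 / √(0.535 × 0.596) = 0.339 / √0.318860 = 0.339 / 0.5647 ≈ 0.600.

0.600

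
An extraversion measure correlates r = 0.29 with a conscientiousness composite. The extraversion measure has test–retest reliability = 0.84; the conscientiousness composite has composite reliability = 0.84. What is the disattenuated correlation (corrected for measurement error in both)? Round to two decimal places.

0.35

r_true = r_obs / √(r_xx · r_yy) = 0.29 / √(0.84 × 0.84) = 0.29 / √0.7056 = 0.29 / 0.8400 ≈ 0.35.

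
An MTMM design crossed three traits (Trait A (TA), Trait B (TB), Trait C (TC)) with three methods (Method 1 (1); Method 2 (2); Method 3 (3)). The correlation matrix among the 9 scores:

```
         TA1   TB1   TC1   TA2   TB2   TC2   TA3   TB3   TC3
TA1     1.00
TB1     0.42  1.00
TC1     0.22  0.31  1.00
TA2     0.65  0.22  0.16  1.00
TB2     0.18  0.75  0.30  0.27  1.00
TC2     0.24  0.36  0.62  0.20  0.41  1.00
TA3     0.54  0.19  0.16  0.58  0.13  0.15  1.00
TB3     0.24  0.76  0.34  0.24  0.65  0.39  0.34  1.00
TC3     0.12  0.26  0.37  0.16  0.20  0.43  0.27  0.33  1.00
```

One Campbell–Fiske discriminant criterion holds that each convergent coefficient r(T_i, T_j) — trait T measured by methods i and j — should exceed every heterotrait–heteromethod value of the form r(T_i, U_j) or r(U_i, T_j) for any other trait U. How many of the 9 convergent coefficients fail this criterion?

0

Each convergent coefficient versus the relevant comparison correlations:
TA (methods 1·2): 0.65 vs {0.18, 0.22, 0.24, 0.16} → pass.
TA (methods 1·3): 0.54 vs {0.24, 0.19, 0.12, 0.16} → pass.
TA (methods 2·3): 0.58 vs {0.24, 0.13, 0.16, 0.15} → pass.
TB (methods 1·2): 0.75 vs {0.22, 0.18, 0.36, 0.30} → pass.
TB (methods 1·3): 0.76 vs {0.19, 0.24, 0.26, 0.34} → pass.
TB (methods 2·3): 0.65 vs {0.13, 0.24, 0.20, 0.39} → pass.
TC (methods 1·2): 0.62 vs {0.16, 0.24, 0.30, 0.36} → pass.
TC (methods 1·3): 0.37 vs {0.16, 0.12, 0.34, 0.26} → pass.
TC (methods 2·3): 0.43 vs {0.15, 0.16, 0.39, 0.20} → pass.
0 of 9 fail.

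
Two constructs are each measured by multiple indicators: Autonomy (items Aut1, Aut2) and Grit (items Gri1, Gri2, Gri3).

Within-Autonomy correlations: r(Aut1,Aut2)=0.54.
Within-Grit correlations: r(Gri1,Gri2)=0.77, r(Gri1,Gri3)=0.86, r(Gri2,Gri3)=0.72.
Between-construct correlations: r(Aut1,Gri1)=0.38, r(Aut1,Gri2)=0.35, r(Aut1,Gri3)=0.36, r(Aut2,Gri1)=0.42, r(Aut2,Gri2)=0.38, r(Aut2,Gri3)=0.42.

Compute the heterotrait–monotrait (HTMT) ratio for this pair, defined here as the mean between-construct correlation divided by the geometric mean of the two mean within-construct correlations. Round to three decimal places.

0.592

Between-construct mean = 2.31/6 = 0.3850.
Mean within-Aut = 0.54/1 = 0.5400; mean within-Gri = 2.35/3 = 0.7833.
Geometric mean = √(0.5400 × 0.7833) = 0.6504.
HTMT = 0.3850 / 0.6504 = 0.592.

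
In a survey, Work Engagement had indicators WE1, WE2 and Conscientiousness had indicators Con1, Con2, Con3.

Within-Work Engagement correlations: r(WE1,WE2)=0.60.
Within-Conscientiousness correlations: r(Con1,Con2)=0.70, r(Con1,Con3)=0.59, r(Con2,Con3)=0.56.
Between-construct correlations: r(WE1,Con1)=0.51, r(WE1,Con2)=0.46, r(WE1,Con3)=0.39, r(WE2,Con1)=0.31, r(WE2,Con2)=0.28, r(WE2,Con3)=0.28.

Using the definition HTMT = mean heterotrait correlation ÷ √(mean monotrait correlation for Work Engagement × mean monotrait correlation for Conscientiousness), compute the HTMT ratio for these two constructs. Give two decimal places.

Mean between = 2.23/6 = 0.3717.
Mean within-WE = 0.60/1 = 0.6000; mean within-Con = 1.85/3 = 0.6167.
Geometric mean = √(0.6000 × 0.6167) = 0.6083.
HTMT = 0.3717 / 0.6083 = 0.61.

0.61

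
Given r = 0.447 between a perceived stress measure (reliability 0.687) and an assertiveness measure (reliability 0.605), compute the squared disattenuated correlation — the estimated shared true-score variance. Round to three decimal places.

0.481

Disattenuated r = 0.447 / √(0.687 × 0.605) = 0.447 / 0.6447 = 0.6933.
Shared true-score variance = 0.6933² = 0.4807 ≈ 0.481.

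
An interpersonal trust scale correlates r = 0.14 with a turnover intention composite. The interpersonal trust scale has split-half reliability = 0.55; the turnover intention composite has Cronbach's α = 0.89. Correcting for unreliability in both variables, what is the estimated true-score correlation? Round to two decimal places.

r_true = r_obs / √(r_xx · r_yy) = 0.14 / √(0.55 × 0.89) = 0.14 / √0.4895 = 0.14 / 0.6996 ≈ 0.20.

0.20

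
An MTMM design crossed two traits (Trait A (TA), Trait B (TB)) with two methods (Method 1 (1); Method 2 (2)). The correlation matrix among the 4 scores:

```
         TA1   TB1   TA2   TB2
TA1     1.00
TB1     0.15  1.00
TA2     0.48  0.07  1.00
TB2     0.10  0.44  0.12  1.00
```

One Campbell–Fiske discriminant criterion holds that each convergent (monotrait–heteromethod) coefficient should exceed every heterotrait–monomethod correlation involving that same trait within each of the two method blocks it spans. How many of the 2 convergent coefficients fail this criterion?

Convergent coefficients and their comparison sets:
TA (methods 1·2): 0.48 vs {0.15, 0.12} → pass.
TB (methods 1·2): 0.44 vs {0.15, 0.12} → pass.
0 of 2 fail.

0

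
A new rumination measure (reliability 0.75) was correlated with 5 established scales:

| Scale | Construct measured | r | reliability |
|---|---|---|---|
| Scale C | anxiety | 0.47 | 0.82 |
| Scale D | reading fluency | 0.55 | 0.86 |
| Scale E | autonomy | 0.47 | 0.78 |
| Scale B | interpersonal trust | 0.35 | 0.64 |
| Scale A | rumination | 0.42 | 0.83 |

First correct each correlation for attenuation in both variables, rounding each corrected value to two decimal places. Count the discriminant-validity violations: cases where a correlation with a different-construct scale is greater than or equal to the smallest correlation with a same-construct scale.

3

Disattenuated r (r / √(r_scale · r_new)):
  Scale C (disc): 0.47 / √(0.82·0.75) = 0.60
  Scale D (disc): 0.55 / √(0.86·0.75) = 0.68
  Scale E (disc): 0.47 / √(0.78·0.75) = 0.61
  Scale B (disc): 0.35 / √(0.64·0.75) = 0.51
  Scale A (conv): 0.42 / √(0.83·0.75) = 0.53
Smallest convergent = 0.53. Discriminant values: 0.60, 0.68, 0.61, 0.51; count ≥ 0.53 → 3.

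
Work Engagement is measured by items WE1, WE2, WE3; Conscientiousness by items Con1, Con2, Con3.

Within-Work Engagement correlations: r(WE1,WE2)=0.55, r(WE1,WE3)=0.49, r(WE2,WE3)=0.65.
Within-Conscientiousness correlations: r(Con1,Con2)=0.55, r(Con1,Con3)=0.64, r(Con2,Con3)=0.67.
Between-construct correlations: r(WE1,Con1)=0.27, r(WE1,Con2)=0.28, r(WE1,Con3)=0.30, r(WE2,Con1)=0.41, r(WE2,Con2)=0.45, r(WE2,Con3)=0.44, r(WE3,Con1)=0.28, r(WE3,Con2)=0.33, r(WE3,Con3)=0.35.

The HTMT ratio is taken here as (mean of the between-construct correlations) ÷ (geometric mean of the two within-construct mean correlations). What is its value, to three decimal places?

0.585

Mean between = 3.11/9 = 0.3456.
Mean within-WE = 1.69/3 = 0.5633; mean within-Con = 1.86/3 = 0.6200.
Geometric mean = √(0.5633 × 0.6200) = 0.5910.
HTMT = 0.3456 / 0.5910 = 0.585.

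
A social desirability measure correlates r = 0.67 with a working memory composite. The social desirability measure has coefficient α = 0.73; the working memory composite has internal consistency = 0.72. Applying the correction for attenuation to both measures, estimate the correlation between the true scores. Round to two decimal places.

0.92

r_true = r_obs / √(r_xx · r_yy) = 0.67 / √(0.73 × 0.72) = 0.67 / √0.5256 = 0.67 / 0.7250 ≈ 0.92.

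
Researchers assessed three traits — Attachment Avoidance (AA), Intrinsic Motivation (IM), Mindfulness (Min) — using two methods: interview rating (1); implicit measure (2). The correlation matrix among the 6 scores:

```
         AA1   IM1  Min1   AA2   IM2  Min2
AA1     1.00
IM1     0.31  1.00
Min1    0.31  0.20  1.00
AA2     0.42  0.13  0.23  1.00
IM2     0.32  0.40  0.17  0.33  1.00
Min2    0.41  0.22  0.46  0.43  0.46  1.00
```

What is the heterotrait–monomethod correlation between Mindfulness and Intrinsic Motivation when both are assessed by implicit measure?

Different traits, same method: r(Min2, IM2) = 0.46.

0.46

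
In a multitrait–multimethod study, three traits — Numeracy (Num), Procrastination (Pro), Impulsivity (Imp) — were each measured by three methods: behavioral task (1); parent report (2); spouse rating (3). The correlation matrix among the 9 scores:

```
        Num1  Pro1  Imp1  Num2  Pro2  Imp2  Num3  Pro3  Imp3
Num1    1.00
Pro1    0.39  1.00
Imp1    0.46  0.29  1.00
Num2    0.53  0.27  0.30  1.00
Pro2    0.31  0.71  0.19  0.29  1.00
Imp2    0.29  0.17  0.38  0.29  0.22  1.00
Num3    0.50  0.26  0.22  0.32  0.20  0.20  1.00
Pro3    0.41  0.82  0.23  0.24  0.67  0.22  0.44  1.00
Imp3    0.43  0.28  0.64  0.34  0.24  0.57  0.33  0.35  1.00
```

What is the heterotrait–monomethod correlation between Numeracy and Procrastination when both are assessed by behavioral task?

0.39

Different traits, same method: r(Num1, Pro1) = 0.39.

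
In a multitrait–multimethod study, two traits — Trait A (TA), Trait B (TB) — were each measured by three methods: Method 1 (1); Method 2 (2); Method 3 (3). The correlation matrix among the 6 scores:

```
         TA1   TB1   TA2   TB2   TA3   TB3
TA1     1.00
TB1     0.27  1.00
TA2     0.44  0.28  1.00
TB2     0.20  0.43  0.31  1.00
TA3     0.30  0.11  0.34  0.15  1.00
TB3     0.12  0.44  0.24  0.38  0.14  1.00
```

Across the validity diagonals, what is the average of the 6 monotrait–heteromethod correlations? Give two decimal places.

0.39

Convergent values: 0.44, 0.30, 0.34, 0.43, 0.44, 0.38; mean = 2.33/6 = 0.39.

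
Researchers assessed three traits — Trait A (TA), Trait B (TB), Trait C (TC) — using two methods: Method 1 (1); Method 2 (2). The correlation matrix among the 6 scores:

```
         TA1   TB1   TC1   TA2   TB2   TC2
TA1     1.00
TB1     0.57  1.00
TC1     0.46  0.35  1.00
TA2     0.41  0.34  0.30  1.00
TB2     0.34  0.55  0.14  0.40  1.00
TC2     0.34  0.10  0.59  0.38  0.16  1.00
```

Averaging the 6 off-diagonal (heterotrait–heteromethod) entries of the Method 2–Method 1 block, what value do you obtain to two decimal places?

0.26

HTHM values (method 2 × method 1): 0.34, 0.30, 0.34, 0.14, 0.34, 0.10; mean = 1.56/6 = 0.26.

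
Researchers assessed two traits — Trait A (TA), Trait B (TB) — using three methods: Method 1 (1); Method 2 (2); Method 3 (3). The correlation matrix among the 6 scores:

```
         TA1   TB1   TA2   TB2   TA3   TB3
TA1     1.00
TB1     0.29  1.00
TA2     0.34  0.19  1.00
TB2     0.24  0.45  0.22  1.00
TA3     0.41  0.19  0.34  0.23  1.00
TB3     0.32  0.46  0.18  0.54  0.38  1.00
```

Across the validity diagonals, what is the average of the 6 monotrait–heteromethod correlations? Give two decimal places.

Convergent values: 0.34, 0.41, 0.34, 0.45, 0.46, 0.54; mean = 2.54/6 = 0.42.

0.42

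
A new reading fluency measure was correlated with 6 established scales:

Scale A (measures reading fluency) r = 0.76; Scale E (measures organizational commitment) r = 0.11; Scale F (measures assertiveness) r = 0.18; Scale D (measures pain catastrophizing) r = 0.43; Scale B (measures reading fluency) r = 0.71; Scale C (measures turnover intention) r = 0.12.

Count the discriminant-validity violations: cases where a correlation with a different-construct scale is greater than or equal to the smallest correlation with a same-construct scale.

0

Convergent (same construct = reading fluency): Scale A, Scale B.
Smallest convergent = 0.71. Discriminant values: 0.11, 0.18, 0.43, 0.12; count ≥ 0.71 → 0.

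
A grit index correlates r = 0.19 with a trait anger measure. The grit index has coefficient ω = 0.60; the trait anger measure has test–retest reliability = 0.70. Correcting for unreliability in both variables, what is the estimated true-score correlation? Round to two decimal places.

r_true = r_obs / √(r_xx · r_yy) = 0.19 / √(0.60 × 0.70) = 0.19 / √0.4200 = 0.19 / 0.6481 ≈ 0.29.

0.29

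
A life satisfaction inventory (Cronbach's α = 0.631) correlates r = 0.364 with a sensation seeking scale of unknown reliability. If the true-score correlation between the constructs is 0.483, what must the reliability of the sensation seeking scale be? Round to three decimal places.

0.900

r_true = r_obs / √(r_xx · r_yy) ⇒ 0.483 = 0.364 / √(0.631 · r_yy).
√(0.631 · r_yy) = 0.364 / 0.483 = 0.7536; 0.631 · r_yy = 0.5679; r_yy = 0.5679 / 0.631 ≈ 0.900.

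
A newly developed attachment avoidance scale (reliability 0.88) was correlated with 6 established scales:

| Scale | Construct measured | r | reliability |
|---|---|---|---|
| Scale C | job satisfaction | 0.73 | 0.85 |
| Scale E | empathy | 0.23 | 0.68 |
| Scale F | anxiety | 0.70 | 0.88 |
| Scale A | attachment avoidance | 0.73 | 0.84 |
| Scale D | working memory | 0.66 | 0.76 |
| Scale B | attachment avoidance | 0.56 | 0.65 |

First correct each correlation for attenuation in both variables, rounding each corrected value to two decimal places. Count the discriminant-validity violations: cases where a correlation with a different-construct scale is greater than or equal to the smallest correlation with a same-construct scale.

3

Disattenuated r (r / √(r_scale · r_new)):
  Scale C (disc): 0.73 / √(0.85·0.88) = 0.84
  Scale E (disc): 0.23 / √(0.68·0.88) = 0.30
  Scale F (disc): 0.70 / √(0.88·0.88) = 0.80
  Scale A (conv): 0.73 / √(0.84·0.88) = 0.85
  Scale D (disc): 0.66 / √(0.76·0.88) = 0.81
  Scale B (conv): 0.56 / √(0.65·0.88) = 0.74
Smallest convergent = 0.74. Discriminant values: 0.84, 0.30, 0.80, 0.81; count ≥ 0.74 → 3.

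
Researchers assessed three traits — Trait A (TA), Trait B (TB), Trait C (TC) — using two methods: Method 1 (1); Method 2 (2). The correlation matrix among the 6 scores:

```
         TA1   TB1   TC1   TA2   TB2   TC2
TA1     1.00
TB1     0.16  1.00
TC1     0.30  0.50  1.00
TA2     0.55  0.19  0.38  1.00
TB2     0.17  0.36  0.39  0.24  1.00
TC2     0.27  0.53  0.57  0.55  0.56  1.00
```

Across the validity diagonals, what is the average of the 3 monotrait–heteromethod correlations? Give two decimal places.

Convergent values: 0.55, 0.36, 0.57; mean = 1.48/3 = 0.49.

0.49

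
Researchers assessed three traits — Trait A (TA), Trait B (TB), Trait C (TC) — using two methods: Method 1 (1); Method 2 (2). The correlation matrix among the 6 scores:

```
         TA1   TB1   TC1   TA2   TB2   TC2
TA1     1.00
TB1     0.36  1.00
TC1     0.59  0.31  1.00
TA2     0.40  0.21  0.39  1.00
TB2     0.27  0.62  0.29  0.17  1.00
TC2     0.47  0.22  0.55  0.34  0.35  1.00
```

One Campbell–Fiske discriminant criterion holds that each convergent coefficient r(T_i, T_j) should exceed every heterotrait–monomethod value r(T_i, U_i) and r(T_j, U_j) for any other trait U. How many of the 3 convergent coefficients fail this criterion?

Checking each validity diagonal entry against its comparison values:
TA (methods 1·2): 0.40 vs {0.36, 0.17, 0.59, 0.34} → fail.
TB (methods 1·2): 0.62 vs {0.36, 0.17, 0.31, 0.35} → pass.
TC (methods 1·2): 0.55 vs {0.59, 0.34, 0.31, 0.35} → fail.
2 of 3 fail.

2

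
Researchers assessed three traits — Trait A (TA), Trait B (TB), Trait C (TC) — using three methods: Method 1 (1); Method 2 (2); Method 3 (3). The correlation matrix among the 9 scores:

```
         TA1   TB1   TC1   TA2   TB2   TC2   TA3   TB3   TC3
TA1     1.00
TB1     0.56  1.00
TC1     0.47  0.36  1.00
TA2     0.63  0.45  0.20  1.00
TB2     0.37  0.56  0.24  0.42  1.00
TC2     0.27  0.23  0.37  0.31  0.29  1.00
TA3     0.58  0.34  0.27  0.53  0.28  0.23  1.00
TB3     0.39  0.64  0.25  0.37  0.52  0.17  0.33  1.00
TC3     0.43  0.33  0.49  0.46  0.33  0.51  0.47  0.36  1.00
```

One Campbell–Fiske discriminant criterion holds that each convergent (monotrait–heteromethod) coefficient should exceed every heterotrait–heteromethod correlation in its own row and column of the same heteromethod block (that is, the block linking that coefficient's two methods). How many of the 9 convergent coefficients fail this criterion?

Checking each validity diagonal entry against its comparison values:
TA (methods 1·2): 0.63 vs {0.37, 0.45, 0.27, 0.20} → pass.
TA (methods 1·3): 0.58 vs {0.39, 0.34, 0.43, 0.27} → pass.
TA (methods 2·3): 0.53 vs {0.37, 0.28, 0.46, 0.23} → pass.
TB (methods 1·2): 0.56 vs {0.45, 0.37, 0.23, 0.24} → pass.
TB (methods 1·3): 0.64 vs {0.34, 0.39, 0.33, 0.25} → pass.
TB (methods 2·3): 0.52 vs {0.28, 0.37, 0.33, 0.17} → pass.
TC (methods 1·2): 0.37 vs {0.20, 0.27, 0.24, 0.23} → pass.
TC (methods 1·3): 0.49 vs {0.27, 0.43, 0.25, 0.33} → pass.
TC (methods 2·3): 0.51 vs {0.23, 0.46, 0.17, 0.33} → pass.
0 of 9 fail.

0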